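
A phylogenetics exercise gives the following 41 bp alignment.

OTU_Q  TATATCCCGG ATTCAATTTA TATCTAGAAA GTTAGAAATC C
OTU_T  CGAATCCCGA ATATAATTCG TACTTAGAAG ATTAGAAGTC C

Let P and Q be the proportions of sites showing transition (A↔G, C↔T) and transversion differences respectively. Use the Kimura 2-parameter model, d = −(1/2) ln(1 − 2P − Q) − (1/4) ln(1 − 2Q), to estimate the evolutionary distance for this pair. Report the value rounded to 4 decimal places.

The sequences differ at positions 1 (T/C, transition), 2 (A/G, transition), 3 (T/A, transversion), 10 (G/A, transition), 13 (T/A, transversion), 14 (C/T, transition), 19 (T/C, transition), 20 (A/G, transition), 23 (T/C, transition), 24 (C/T, transition), 30 (A/G, transition), 31 (G/A, transition), 38 (A/G, transition).
Of the 13 differences, 11 transitions and 2 transversions over 41 sites: P = 11/41 = 0.268293, Q = 2/41 = 0.048780.
d = −0.5·ln(0.414634) − 0.25·ln(0.902440) = −0.5·(-0.880359) − 0.25·(-0.102653) = 0.4658.

0.4658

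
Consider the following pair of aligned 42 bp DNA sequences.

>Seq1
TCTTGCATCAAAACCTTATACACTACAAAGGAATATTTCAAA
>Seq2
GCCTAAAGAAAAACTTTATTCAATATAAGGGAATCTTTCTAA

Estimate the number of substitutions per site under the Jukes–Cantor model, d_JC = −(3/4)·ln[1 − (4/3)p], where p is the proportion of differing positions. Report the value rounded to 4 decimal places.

The sequences differ at positions 1 (T/G), 3 (T/C), 5 (G/A), 6 (C/A), 8 (T/G), 9 (C/A), 15 (C/T), 20 (A/T), 23 (C/A), 26 (C/T), 29 (A/G), 35 (A/C), 40 (A/T).
p = 13/42 = 0.309524.
d = −0.75 · ln(1 − (4/3)·0.309524) = −0.75 · ln(0.587301) = −0.75 · (-0.532218) = 0.3992.

0.3992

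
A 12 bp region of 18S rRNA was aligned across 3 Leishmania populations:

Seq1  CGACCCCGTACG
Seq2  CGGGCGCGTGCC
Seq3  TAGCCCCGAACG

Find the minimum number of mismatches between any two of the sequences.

Pairwise Hamming distances:
  Seq1 vs Seq2: 5
  Seq1 vs Seq3: 4
  Seq2 vs Seq3: 7
The smallest is 4, between Seq1 and Seq3.

4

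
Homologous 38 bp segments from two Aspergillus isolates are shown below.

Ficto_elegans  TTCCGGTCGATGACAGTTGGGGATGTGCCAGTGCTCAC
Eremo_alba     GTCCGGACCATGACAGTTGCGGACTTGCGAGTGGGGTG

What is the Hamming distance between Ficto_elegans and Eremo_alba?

12

Mismatches occur at site 1 (T↔G), site 7 (T↔A), site 9 (G↔C), site 20 (G↔C), site 24 (T↔C), site 25 (G↔T), site 29 (C↔G), site 34 (C↔G), site 35 (T↔G), site 36 (C↔G), site 37 (A↔T), site 38 (C↔G).
That gives 12 mismatches out of 38 aligned sites, so the Hamming distance is 12.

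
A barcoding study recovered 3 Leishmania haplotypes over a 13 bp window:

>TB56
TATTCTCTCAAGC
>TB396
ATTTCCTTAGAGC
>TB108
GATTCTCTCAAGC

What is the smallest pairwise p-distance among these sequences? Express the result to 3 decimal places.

Pairwise Hamming distances:
  TB56 vs TB396: 6
  TB56 vs TB108: 1
  TB396 vs TB108: 6
The smallest is 1 mismatch, between TB56 and TB108; p = 1/13 = 0.077.

0.077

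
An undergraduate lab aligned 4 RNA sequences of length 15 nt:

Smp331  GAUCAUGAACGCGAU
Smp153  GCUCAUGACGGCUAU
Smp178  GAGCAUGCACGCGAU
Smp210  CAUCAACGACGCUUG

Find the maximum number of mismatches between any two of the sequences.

9

Pairwise Hamming distances:
  Smp331 vs Smp153: 4
  Smp331 vs Smp178: 2
  Smp331 vs Smp210: 7
  Smp153 vs Smp178: 6
  Smp153 vs Smp210: 9
  Smp178 vs Smp210: 8
The largest is 9, between Smp153 and Smp210.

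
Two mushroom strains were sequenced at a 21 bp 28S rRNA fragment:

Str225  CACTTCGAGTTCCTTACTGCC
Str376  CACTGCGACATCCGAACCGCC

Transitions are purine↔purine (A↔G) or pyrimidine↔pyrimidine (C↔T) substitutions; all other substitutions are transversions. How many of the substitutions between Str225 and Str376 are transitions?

1

The sequences differ at positions 5 (T/G, transversion), 9 (G/C, transversion), 10 (T/A, transversion), 14 (T/G, transversion), 15 (T/A, transversion), 18 (T/C, transition).
Of the 6 differences, 1 transition and 5 transversions, so the answer is 1.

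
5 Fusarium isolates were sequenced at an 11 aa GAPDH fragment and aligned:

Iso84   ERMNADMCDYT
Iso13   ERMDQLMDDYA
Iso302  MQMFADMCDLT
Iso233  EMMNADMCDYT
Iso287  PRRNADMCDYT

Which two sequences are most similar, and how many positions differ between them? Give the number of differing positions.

1

Pairwise Hamming distances:
  Iso84 vs Iso13: 5
  Iso84 vs Iso302: 4
  Iso84 vs Iso233: 1
  Iso84 vs Iso287: 2
  Iso13 vs Iso302: 8
  Iso13 vs Iso233: 6
  Iso13 vs Iso287: 7
  Iso302 vs Iso233: 4
  Iso302 vs Iso287: 5
  Iso233 vs Iso287: 3
The smallest is 1, between Iso84 and Iso233.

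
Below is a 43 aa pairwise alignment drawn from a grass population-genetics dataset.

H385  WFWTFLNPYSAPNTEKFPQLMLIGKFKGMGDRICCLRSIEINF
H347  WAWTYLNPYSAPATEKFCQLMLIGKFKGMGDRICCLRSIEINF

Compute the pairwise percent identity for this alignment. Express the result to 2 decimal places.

90.70%

Differing sites — 2:F/A; 5:F/Y; 13:N/A; 18:P/C.
39 of the 43 sites match, so the percent identity is 39/43 × 100 = 90.70%.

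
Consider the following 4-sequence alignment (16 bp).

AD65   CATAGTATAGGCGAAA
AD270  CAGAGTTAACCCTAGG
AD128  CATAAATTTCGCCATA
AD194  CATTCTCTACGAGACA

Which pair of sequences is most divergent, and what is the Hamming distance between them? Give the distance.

Pairwise Hamming distances:
  AD65 vs AD270: 8
  AD65 vs AD128: 7
  AD65 vs AD194: 6
  AD270 vs AD128: 9
  AD270 vs AD194: 10
  AD128 vs AD194: 8
The largest is 10, between AD270 and AD194.

10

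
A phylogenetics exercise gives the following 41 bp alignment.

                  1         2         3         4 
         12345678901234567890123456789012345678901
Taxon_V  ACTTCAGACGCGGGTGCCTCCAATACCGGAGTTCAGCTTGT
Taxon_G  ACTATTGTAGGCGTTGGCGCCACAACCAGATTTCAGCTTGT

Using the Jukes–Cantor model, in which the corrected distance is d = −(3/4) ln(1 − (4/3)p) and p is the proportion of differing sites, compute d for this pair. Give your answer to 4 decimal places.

Mismatches occur at site 4 (T/A), site 5 (C/T), site 6 (A/T), site 8 (A/T), site 9 (C/A), site 11 (C/G), site 12 (G/C), site 14 (G/T), site 17 (C/G), site 19 (T/G), site 23 (A/C), site 24 (T/A), site 28 (G/A), site 31 (G/T).
p = 14/41 = 0.341463.
d = −0.75 · ln(1 − (4/3)·0.341463) = −0.75 · ln(0.544716) = −0.75 · (-0.607491) = 0.4556.

0.4556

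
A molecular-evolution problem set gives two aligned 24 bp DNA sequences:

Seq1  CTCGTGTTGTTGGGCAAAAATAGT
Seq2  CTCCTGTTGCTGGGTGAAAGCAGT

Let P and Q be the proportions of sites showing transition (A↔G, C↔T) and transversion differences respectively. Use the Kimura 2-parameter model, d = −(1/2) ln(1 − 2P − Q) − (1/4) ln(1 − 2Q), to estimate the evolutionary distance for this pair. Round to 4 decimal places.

Mismatches occur at site 4 (G/C, transversion), site 10 (T/C, transition), site 15 (C/T, transition), site 16 (A/G, transition), site 20 (A/G, transition), site 21 (T/C, transition).
Of the 6 differences, 5 transitions and 1 transversion over 24 sites: P = 5/24 = 0.208333, Q = 1/24 = 0.041667.
d = −0.5·ln(0.541667) − 0.25·ln(0.916666) = −0.5·(-0.613104) − 0.25·(-0.087012) = 0.3283.

0.3283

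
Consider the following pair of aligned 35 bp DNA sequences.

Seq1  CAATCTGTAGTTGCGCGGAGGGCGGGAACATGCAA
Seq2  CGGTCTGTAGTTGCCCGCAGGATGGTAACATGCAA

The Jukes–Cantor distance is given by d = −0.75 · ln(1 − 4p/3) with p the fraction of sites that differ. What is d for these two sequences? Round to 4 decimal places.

The sequences differ at positions 2 (A/G), 3 (A/G), 15 (G/C), 18 (G/C), 22 (G/A), 23 (C/T), 26 (G/T).
p = 7/35 = 0.200000.
d = −0.75 · ln(1 − (4/3)·0.200000) = −0.75 · ln(0.733333) = −0.75 · (-0.310155) = 0.2326.

0.2326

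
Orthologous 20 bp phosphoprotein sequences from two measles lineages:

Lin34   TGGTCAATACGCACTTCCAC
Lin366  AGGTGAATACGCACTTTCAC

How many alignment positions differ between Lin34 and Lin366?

3

Mismatches occur at site 1 (T/A), site 5 (C/G), site 17 (C/T).
That gives 3 mismatches out of 20 aligned sites, so the Hamming distance is 3.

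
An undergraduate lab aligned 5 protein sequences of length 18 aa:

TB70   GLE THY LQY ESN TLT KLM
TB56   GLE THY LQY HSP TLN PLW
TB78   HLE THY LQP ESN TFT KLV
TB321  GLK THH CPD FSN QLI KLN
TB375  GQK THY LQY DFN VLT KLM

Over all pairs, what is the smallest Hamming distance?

4

Pairwise Hamming distances:
  TB70 vs TB56: 5
  TB70 vs TB78: 4
  TB70 vs TB321: 9
  TB70 vs TB375: 5
  TB56 vs TB78: 8
  TB56 vs TB321: 11
  TB56 vs TB375: 9
  TB78 vs TB321: 11
  TB78 vs TB375: 9
  TB321 vs TB375: 10
The smallest is 4, between TB70 and TB78.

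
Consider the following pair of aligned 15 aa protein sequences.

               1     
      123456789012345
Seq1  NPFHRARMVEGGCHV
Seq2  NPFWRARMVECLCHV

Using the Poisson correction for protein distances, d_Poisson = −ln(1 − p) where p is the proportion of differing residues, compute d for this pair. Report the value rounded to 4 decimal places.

0.2231

Differing sites — 4:H/W; 11:G/C; 12:G/L.
p = 3/15 = 0.200000.
d = −ln(1 − 0.200000) = −ln(0.800000) = 0.2231.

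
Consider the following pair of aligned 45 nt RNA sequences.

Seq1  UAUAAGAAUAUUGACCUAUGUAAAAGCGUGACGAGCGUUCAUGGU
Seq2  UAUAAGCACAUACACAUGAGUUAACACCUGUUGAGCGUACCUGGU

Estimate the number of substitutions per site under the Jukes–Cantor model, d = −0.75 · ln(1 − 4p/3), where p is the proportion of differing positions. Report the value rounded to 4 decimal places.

0.4408

Mismatches occur at site 7 (A→C), site 9 (U→C), site 12 (U→A), site 13 (G→C), site 16 (C→A), site 18 (A→G), site 19 (U→A), site 22 (A→U), site 25 (A→C), site 26 (G→A), site 28 (G→C), site 31 (A→U), site 32 (C→U), site 39 (U→A), site 41 (A→C).
p = 15/45 = 0.333333.
d = −0.75 · ln(1 − (4/3)·0.333333) = −0.75 · ln(0.555556) = −0.75 · (-0.587786) = 0.4408.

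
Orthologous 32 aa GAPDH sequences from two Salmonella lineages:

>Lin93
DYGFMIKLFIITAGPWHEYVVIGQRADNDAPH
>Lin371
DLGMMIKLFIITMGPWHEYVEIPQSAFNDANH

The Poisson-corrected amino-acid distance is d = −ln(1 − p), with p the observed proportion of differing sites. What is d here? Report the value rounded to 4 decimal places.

0.2877

Mismatches occur at site 2 (Y↔L), site 4 (F↔M), site 13 (A↔M), site 21 (V↔E), site 23 (G↔P), site 25 (R↔S), site 27 (D↔F), site 31 (P↔N).
p = 8/32 = 0.250000.
d = −ln(1 − 0.250000) = −ln(0.750000) = 0.2877.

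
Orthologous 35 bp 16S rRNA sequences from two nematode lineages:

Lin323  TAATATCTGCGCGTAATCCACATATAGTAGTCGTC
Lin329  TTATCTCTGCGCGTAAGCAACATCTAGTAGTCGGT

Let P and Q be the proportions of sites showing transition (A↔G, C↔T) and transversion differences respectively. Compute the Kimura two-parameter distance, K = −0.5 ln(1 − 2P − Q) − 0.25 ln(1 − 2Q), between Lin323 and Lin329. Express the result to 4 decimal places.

The sequences differ at positions 2 (A/T, transversion), 5 (A/C, transversion), 17 (T/G, transversion), 19 (C/A, transversion), 24 (A/C, transversion), 34 (T/G, transversion), 35 (C/T, transition).
Of the 7 differences, 1 transition and 6 transversions over 35 sites: P = 1/35 = 0.028571, Q = 6/35 = 0.171429.
d = −0.5·ln(0.771429) − 0.25·ln(0.657142) = −0.5·(-0.259511) − 0.25·(-0.419855) = 0.2347.

0.2347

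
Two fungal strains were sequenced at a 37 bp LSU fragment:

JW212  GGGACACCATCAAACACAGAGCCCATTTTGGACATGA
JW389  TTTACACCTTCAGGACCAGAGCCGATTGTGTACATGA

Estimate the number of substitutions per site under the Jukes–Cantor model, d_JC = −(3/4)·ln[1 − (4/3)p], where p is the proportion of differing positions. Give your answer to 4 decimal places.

0.3786

Mismatches occur at site 1 (G/T), site 2 (G/T), site 3 (G/T), site 9 (A/T), site 13 (A/G), site 14 (A/G), site 15 (C/A), site 16 (A/C), site 24 (C/G), site 28 (T/G), site 31 (G/T).
p = 11/37 = 0.297297.
d = −0.75 · ln(1 − (4/3)·0.297297) = −0.75 · ln(0.603604) = −0.75 · (-0.504837) = 0.3786.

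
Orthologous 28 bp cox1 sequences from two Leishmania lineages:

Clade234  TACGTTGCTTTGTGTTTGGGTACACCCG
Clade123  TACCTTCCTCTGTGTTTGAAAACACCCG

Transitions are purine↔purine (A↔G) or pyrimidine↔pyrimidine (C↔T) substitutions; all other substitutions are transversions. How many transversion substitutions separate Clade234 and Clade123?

3

Differing sites — 4:G/C (Tv); 7:G/C (Tv); 10:T/C (Ti); 19:G/A (Ti); 20:G/A (Ti); 21:T/A (Tv).
Of the 6 differences, 3 transitions and 3 transversions, so the answer is 3.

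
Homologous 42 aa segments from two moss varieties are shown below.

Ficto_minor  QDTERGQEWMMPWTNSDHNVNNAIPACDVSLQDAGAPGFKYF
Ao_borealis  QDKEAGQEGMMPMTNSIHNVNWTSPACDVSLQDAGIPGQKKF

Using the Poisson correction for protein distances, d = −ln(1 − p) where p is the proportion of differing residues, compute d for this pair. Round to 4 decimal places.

0.3037

The sequences differ at positions 3 (T/K), 5 (R/A), 9 (W/G), 13 (W/M), 17 (D/I), 22 (N/W), 23 (A/T), 24 (I/S), 36 (A/I), 39 (F/Q), 41 (Y/K).
p = 11/42 = 0.261905.
d = −ln(1 − 0.261905) = −ln(0.738095) = 0.3037.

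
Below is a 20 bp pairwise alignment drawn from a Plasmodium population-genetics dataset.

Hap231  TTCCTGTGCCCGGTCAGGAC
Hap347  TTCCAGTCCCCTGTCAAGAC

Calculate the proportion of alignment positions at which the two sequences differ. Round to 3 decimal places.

0.200

Differing sites — 5:T/A; 8:G/C; 12:G/T; 17:G/A.
There are 4 differences over 20 sites, so p = 4/20 = 0.200.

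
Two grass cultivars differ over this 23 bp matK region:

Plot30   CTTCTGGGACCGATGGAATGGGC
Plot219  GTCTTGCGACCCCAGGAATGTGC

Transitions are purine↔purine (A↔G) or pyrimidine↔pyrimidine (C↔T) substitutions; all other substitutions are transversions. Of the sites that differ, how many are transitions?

2

The sequences differ at positions 1 (C/G, transversion), 3 (T/C, transition), 4 (C/T, transition), 7 (G/C, transversion), 12 (G/C, transversion), 13 (A/C, transversion), 14 (T/A, transversion), 21 (G/T, transversion).
Of the 8 differences, 2 transitions and 6 transversions, so the answer is 2.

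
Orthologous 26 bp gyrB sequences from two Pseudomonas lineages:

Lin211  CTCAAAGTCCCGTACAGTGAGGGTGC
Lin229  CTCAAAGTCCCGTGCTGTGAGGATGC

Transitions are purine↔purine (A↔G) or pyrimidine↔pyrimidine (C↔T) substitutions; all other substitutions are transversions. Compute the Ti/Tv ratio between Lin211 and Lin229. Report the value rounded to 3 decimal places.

2.000

Differing sites — 14:A/G (Ti); 16:A/T (Tv); 23:G/A (Ti).
Of the 3 differences, 2 transitions and 1 transversion, so Ti/Tv = 2/1 = 2.000.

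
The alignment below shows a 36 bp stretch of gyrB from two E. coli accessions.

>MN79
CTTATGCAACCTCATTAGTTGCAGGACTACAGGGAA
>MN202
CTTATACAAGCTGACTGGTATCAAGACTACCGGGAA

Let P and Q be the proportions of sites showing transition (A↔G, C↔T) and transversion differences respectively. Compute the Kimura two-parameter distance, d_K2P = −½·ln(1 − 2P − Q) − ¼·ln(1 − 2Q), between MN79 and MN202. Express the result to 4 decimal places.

The sequences differ at positions 6 (G/A, transition), 10 (C/G, transversion), 13 (C/G, transversion), 15 (T/C, transition), 17 (A/G, transition), 20 (T/A, transversion), 21 (G/T, transversion), 24 (G/A, transition), 31 (A/C, transversion).
Of the 9 differences, 4 transitions and 5 transversions over 36 sites: P = 4/36 = 0.111111, Q = 5/36 = 0.138889.
d = −0.5·ln(0.638889) − 0.25·ln(0.722222) = −0.5·(-0.448025) − 0.25·(-0.325423) = 0.3054.

0.3054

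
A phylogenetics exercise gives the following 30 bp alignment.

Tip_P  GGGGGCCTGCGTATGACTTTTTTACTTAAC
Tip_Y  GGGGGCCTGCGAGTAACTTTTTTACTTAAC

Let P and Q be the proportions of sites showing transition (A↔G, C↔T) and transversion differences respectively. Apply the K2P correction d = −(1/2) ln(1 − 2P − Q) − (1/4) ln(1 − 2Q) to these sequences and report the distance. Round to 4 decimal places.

0.1084

Differing sites — 12:T/A (Tv); 13:A/G (Ti); 15:G/A (Ti).
Of the 3 differences, 2 transitions and 1 transversion over 30 sites: P = 2/30 = 0.066667, Q = 1/30 = 0.033333.
d = −0.5·ln(0.833333) − 0.25·ln(0.933334) = −0.5·(-0.182322) − 0.25·(-0.068992) = 0.1084.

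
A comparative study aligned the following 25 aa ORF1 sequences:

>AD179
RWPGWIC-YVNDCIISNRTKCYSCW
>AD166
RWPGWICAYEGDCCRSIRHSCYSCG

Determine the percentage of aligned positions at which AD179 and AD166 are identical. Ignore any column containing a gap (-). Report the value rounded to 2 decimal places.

Excluding the 1 gap column leaves 24 comparable sites.
The sequences differ at positions 10 (V/E), 11 (N/G), 14 (I/C), 15 (I/R), 17 (N/I), 19 (T/H), 20 (K/S), 25 (W/G).
16 of the 24 comparable sites match, so the percent identity is 16/24 × 100 = 66.67%.

66.67%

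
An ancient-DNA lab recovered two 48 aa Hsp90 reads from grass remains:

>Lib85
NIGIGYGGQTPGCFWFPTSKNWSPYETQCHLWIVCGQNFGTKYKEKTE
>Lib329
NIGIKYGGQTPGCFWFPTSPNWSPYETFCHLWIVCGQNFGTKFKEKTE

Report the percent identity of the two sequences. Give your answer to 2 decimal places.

Differing sites — 5:G/K; 20:K/P; 28:Q/F; 43:Y/F.
44 of the 48 sites match, so the percent identity is 44/48 × 100 = 91.67%.

91.67%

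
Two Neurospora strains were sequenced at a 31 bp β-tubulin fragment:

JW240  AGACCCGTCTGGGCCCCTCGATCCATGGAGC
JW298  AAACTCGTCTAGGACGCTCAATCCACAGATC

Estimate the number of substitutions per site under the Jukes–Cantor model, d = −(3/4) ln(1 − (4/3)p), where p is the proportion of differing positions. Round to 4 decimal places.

0.3672

Mismatches occur at site 2 (G→A), site 5 (C→T), site 11 (G→A), site 14 (C→A), site 16 (C→G), site 20 (G→A), site 26 (T→C), site 27 (G→A), site 30 (G→T).
p = 9/31 = 0.290323.
d = −0.75 · ln(1 − (4/3)·0.290323) = −0.75 · ln(0.612903) = −0.75 · (-0.489549) = 0.3672.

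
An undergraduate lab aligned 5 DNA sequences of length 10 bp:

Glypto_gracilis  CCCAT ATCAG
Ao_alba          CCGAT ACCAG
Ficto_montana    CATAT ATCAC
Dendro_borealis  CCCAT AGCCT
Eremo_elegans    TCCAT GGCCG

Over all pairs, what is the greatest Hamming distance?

7

Pairwise Hamming distances:
  Glypto_gracilis vs Ao_alba: 2
  Glypto_gracilis vs Ficto_montana: 3
  Glypto_gracilis vs Dendro_borealis: 3
  Glypto_gracilis vs Eremo_elegans: 4
  Ao_alba vs Ficto_montana: 4
  Ao_alba vs Dendro_borealis: 4
  Ao_alba vs Eremo_elegans: 5
  Ficto_montana vs Dendro_borealis: 5
  Ficto_montana vs Eremo_elegans: 7
  Dendro_borealis vs Eremo_elegans: 3
The largest is 7, between Ficto_montana and Eremo_elegans.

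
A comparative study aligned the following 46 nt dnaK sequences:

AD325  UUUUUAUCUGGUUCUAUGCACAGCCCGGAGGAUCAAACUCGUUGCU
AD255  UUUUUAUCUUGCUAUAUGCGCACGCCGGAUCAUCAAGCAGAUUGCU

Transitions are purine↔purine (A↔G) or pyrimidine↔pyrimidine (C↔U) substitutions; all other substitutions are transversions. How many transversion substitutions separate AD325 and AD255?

The sequences differ at positions 10 (G/U, transversion), 12 (U/C, transition), 14 (C/A, transversion), 20 (A/G, transition), 23 (G/C, transversion), 24 (C/G, transversion), 30 (G/U, transversion), 31 (G/C, transversion), 37 (A/G, transition), 39 (U/A, transversion), 40 (C/G, transversion), 41 (G/A, transition).
Of the 12 differences, 4 transitions and 8 transversions, so the answer is 8.

8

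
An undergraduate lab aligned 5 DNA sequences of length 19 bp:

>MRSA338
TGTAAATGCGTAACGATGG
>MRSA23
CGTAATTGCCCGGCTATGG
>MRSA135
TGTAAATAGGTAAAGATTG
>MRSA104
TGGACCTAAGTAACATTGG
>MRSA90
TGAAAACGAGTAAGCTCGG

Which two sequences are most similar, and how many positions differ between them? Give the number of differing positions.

4

Pairwise Hamming distances:
  MRSA338 vs MRSA23: 7
  MRSA338 vs MRSA135: 4
  MRSA338 vs MRSA104: 7
  MRSA338 vs MRSA90: 7
  MRSA23 vs MRSA135: 11
  MRSA23 vs MRSA104: 12
  MRSA23 vs MRSA90: 13
  MRSA135 vs MRSA104: 8
  MRSA135 vs MRSA90: 9
  MRSA104 vs MRSA90: 8
The smallest is 4, between MRSA338 and MRSA135.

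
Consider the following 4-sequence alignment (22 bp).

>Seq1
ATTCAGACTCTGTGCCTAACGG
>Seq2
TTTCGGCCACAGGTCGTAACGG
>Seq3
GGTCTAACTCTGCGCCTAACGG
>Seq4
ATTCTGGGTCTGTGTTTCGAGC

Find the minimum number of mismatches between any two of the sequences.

5

Pairwise Hamming distances:
  Seq1 vs Seq2: 8
  Seq1 vs Seq3: 5
  Seq1 vs Seq4: 9
  Seq2 vs Seq3: 10
  Seq2 vs Seq4: 14
  Seq3 vs Seq4: 12
The smallest is 5, between Seq1 and Seq3.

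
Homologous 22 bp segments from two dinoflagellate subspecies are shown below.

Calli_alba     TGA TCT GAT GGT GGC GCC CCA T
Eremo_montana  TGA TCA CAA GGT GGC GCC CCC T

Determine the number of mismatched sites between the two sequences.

4

Mismatches occur at site 6 (T/A), site 7 (G/C), site 9 (T/A), site 21 (A/C).
That gives 4 mismatches out of 22 aligned sites, so the Hamming distance is 4.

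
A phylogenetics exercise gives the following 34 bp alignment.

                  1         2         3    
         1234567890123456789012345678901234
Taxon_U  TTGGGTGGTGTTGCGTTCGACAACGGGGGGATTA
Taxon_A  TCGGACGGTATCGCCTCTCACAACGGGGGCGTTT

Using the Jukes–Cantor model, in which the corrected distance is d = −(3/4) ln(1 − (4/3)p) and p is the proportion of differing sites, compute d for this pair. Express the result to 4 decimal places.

0.4770

The sequences differ at positions 2 (T/C), 5 (G/A), 6 (T/C), 10 (G/A), 12 (T/C), 15 (G/C), 17 (T/C), 18 (C/T), 19 (G/C), 30 (G/C), 31 (A/G), 34 (A/T).
p = 12/34 = 0.352941.
d = −0.75 · ln(1 − (4/3)·0.352941) = −0.75 · ln(0.529412) = −0.75 · (-0.635988) = 0.4770.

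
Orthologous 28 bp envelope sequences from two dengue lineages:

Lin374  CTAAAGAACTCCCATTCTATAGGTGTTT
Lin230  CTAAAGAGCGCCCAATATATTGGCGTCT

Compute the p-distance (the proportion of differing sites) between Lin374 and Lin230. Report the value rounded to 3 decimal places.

Differing sites — 8:A/G; 10:T/G; 15:T/A; 17:C/A; 21:A/T; 24:T/C; 27:T/C.
There are 7 differences over 28 sites, so p = 7/28 = 0.250.

0.250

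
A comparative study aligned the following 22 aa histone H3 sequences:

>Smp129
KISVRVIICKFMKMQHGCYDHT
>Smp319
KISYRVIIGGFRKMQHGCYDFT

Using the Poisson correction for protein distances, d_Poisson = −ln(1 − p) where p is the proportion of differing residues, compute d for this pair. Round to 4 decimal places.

The sequences differ at positions 4 (V/Y), 9 (C/G), 10 (K/G), 12 (M/R), 21 (H/F).
p = 5/22 = 0.227273.
d = −ln(1 − 0.227273) = −ln(0.772727) = 0.2578.

0.2578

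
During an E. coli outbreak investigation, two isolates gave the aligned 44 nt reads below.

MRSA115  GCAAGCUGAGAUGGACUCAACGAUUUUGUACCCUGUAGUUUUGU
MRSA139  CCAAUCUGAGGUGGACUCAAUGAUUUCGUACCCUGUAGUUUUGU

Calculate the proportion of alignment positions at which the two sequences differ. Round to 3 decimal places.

The sequences differ at positions 1 (G/C), 5 (G/U), 11 (A/G), 21 (C/U), 27 (U/C).
There are 5 differences over 44 sites, so p = 5/44 = 0.114.

0.114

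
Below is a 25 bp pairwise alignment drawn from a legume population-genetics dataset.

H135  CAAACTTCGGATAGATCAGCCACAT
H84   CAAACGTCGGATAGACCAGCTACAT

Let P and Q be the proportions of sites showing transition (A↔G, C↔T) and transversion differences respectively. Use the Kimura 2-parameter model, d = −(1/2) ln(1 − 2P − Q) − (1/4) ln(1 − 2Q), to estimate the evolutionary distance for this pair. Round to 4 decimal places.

0.1324

Differing sites — 6:T/G (Tv); 16:T/C (Ti); 21:C/T (Ti).
Of the 3 differences, 2 transitions and 1 transversion over 25 sites: P = 2/25 = 0.080000, Q = 1/25 = 0.040000.
d = −0.5·ln(0.800000) − 0.25·ln(0.920000) = −0.5·(-0.223144) − 0.25·(-0.083382) = 0.1324.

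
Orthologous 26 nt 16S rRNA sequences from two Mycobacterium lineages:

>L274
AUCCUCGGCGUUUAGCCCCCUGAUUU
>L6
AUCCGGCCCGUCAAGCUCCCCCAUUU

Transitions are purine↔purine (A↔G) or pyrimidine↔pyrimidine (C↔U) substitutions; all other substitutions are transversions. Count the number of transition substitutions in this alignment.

3

The sequences differ at positions 5 (U/G, transversion), 6 (C/G, transversion), 7 (G/C, transversion), 8 (G/C, transversion), 12 (U/C, transition), 13 (U/A, transversion), 17 (C/U, transition), 21 (U/C, transition), 22 (G/C, transversion).
Of the 9 differences, 3 transitions and 6 transversions, so the answer is 3.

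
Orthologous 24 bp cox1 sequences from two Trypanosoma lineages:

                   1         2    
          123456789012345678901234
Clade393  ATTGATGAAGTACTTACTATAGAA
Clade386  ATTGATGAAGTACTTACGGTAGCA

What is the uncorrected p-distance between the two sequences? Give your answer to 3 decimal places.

Mismatches occur at site 18 (T/G), site 19 (A/G), site 23 (A/C).
There are 3 differences over 24 sites, so p = 3/24 = 0.125.

0.125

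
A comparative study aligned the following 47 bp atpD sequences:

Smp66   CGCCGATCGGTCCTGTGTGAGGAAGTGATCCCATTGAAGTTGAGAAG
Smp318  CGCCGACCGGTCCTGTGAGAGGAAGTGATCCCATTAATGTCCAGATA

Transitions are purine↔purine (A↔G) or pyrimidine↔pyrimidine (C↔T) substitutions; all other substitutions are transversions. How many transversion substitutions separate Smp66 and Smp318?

4

The sequences differ at positions 7 (T/C, transition), 18 (T/A, transversion), 36 (G/A, transition), 38 (A/T, transversion), 41 (T/C, transition), 42 (G/C, transversion), 46 (A/T, transversion), 47 (G/A, transition).
Of the 8 differences, 4 transitions and 4 transversions, so the answer is 4.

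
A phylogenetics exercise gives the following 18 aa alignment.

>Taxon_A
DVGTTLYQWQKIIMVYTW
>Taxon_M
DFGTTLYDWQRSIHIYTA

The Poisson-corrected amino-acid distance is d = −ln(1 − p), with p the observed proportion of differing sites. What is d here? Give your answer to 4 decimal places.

0.4925

Mismatches occur at site 2 (V↔F), site 8 (Q↔D), site 11 (K↔R), site 12 (I↔S), site 14 (M↔H), site 15 (V↔I), site 18 (W↔A).
p = 7/18 = 0.388889.
d = −ln(1 − 0.388889) = −ln(0.611111) = 0.4925.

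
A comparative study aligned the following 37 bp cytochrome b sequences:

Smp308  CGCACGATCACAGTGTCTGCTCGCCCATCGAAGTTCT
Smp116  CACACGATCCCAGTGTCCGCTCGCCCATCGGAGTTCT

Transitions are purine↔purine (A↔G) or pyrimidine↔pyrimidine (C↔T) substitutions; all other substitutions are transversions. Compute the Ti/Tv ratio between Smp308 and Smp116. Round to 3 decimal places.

3.000

Differing sites — 2:G/A (Ti); 10:A/C (Tv); 18:T/C (Ti); 31:A/G (Ti).
Of the 4 differences, 3 transitions and 1 transversion, so Ti/Tv = 3/1 = 3.000.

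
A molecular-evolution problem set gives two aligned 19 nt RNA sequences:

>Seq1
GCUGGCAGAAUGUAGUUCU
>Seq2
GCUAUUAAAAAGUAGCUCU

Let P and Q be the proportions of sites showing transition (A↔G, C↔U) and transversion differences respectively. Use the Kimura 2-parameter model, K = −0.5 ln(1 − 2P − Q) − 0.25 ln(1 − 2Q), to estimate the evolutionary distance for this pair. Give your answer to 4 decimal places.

0.4327

Differing sites — 4:G/A (Ti); 5:G/U (Tv); 6:C/U (Ti); 8:G/A (Ti); 11:U/A (Tv); 16:U/C (Ti).
Of the 6 differences, 4 transitions and 2 transversions over 19 sites: P = 4/19 = 0.210526, Q = 2/19 = 0.105263.
d = −0.5·ln(0.473685) − 0.25·ln(0.789474) = −0.5·(-0.747213) − 0.25·(-0.236388) = 0.4327.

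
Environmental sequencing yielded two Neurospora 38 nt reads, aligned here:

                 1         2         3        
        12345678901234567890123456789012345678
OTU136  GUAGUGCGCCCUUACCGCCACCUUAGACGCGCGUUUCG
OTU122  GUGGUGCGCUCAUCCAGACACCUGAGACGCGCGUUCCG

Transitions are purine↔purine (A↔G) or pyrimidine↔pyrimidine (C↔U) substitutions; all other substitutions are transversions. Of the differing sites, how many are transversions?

Differing sites — 3:A/G (Ti); 10:C/U (Ti); 12:U/A (Tv); 14:A/C (Tv); 16:C/A (Tv); 18:C/A (Tv); 24:U/G (Tv); 36:U/C (Ti).
Of the 8 differences, 3 transitions and 5 transversions, so the answer is 5.

5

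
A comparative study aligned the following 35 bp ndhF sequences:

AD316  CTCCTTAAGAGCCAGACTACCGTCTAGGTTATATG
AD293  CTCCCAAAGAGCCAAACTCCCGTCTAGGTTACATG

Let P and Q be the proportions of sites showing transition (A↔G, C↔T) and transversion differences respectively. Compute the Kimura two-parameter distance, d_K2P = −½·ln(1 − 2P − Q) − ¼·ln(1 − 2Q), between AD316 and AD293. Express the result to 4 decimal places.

Differing sites — 5:T/C (Ti); 6:T/A (Tv); 15:G/A (Ti); 19:A/C (Tv); 32:T/C (Ti).
Of the 5 differences, 3 transitions and 2 transversions over 35 sites: P = 3/35 = 0.085714, Q = 2/35 = 0.057143.
d = −0.5·ln(0.771429) − 0.25·ln(0.885714) = −0.5·(-0.259511) − 0.25·(-0.121361) = 0.1601.

0.1601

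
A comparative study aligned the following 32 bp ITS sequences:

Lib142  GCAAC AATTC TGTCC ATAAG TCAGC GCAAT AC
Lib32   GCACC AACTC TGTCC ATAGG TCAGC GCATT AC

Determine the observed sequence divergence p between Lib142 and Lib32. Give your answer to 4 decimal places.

0.1250

The sequences differ at positions 4 (A/C), 8 (T/C), 19 (A/G), 29 (A/T).
There are 4 differences over 32 sites, so p = 4/32 = 0.1250.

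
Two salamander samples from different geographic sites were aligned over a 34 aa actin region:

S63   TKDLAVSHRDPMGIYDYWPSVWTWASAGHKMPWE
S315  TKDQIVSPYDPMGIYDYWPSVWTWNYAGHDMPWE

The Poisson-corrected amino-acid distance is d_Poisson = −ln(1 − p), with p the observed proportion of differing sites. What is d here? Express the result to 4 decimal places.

Mismatches occur at site 4 (L→Q), site 5 (A→I), site 8 (H→P), site 9 (R→Y), site 25 (A→N), site 26 (S→Y), site 30 (K→D).
p = 7/34 = 0.205882.
d = −ln(1 − 0.205882) = −ln(0.794118) = 0.2305.

0.2305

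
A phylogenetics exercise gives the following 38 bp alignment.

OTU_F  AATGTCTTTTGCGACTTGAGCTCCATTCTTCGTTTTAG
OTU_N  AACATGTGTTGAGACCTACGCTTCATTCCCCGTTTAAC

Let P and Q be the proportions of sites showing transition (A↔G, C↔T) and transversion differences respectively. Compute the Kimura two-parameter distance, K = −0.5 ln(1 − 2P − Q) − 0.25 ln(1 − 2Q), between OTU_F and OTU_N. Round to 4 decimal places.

The sequences differ at positions 3 (T/C, transition), 4 (G/A, transition), 6 (C/G, transversion), 8 (T/G, transversion), 12 (C/A, transversion), 16 (T/C, transition), 18 (G/A, transition), 19 (A/C, transversion), 23 (C/T, transition), 29 (T/C, transition), 30 (T/C, transition), 36 (T/A, transversion), 38 (G/C, transversion).
Of the 13 differences, 7 transitions and 6 transversions over 38 sites: P = 7/38 = 0.184211, Q = 6/38 = 0.157895.
d = −0.5·ln(0.473683) − 0.25·ln(0.684210) = −0.5·(-0.747217) − 0.25·(-0.379490) = 0.4685.

0.4685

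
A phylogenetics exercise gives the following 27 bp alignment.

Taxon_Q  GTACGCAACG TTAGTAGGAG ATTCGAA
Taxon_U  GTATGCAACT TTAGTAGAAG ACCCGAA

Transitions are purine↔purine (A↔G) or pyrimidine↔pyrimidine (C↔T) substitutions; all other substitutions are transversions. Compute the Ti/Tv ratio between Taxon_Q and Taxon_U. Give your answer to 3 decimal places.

4.000

The sequences differ at positions 4 (C/T, transition), 10 (G/T, transversion), 18 (G/A, transition), 22 (T/C, transition), 23 (T/C, transition).
Of the 5 differences, 4 transitions and 1 transversion, so Ti/Tv = 4/1 = 4.000.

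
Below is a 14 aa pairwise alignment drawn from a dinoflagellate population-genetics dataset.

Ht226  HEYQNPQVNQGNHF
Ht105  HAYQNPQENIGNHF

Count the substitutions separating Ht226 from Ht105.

The sequences differ at positions 2 (E/A), 8 (V/E), 10 (Q/I).
That gives 3 mismatches out of 14 aligned sites, so the Hamming distance is 3.

3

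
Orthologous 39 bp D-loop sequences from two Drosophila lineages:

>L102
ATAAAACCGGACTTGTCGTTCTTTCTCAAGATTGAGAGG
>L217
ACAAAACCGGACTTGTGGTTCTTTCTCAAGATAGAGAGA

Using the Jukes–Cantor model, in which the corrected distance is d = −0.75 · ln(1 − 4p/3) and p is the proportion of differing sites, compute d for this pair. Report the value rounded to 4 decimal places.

The sequences differ at positions 2 (T/C), 17 (C/G), 33 (T/A), 39 (G/A).
p = 4/39 = 0.102564.
d = −0.75 · ln(1 − (4/3)·0.102564) = −0.75 · ln(0.863248) = −0.75 · (-0.147053) = 0.1103.

0.1103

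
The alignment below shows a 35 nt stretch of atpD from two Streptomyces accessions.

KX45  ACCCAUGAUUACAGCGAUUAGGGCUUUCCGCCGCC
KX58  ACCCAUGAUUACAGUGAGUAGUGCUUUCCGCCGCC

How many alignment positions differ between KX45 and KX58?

Differing sites — 15:C/U; 18:U/G; 22:G/U.
That gives 3 mismatches out of 35 aligned sites, so the Hamming distance is 3.

3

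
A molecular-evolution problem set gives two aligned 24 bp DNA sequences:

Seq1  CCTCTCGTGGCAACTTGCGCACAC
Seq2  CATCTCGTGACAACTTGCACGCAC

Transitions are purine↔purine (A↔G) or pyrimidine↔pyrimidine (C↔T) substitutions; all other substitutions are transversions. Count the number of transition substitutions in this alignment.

3

Mismatches occur at site 2 (C↔A, transversion), site 10 (G↔A, transition), site 19 (G↔A, transition), site 21 (A↔G, transition).
Of the 4 differences, 3 transitions and 1 transversion, so the answer is 3.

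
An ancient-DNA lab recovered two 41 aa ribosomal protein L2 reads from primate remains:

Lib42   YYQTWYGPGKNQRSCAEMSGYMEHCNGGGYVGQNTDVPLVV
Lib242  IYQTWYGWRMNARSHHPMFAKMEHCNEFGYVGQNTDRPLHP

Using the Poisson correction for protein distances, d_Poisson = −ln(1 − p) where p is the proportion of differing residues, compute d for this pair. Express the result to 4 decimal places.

Differing sites — 1:Y/I; 8:P/W; 9:G/R; 10:K/M; 12:Q/A; 15:C/H; 16:A/H; 17:E/P; 19:S/F; 20:G/A; 21:Y/K; 27:G/E; 28:G/F; 37:V/R; 40:V/H; 41:V/P.
p = 16/41 = 0.390244.
d = −ln(1 − 0.390244) = −ln(0.609756) = 0.4947.

0.4947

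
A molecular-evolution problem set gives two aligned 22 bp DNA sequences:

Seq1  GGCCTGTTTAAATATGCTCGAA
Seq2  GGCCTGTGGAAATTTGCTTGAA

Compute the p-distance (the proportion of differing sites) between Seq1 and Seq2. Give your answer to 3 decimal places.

Mismatches occur at site 8 (T↔G), site 9 (T↔G), site 14 (A↔T), site 19 (C↔T).
There are 4 differences over 22 sites, so p = 4/22 = 0.182.

0.182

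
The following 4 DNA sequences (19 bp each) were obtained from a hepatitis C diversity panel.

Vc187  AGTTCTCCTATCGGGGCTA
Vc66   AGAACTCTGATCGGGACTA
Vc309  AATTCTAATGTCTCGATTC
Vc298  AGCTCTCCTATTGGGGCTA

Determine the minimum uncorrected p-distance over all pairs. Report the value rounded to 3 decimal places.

0.105

Pairwise Hamming distances:
  Vc187 vs Vc66: 5
  Vc187 vs Vc309: 9
  Vc187 vs Vc298: 2
  Vc66 vs Vc309: 11
  Vc66 vs Vc298: 6
  Vc309 vs Vc298: 11
The smallest is 2 mismatches, between Vc187 and Vc298; p = 2/19 = 0.105.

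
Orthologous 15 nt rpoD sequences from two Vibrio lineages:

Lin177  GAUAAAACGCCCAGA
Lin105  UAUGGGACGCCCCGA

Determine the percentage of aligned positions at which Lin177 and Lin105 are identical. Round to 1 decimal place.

66.7%

Mismatches occur at site 1 (G/U), site 4 (A/G), site 5 (A/G), site 6 (A/G), site 13 (A/C).
10 of the 15 sites match, so the percent identity is 10/15 × 100 = 66.7%.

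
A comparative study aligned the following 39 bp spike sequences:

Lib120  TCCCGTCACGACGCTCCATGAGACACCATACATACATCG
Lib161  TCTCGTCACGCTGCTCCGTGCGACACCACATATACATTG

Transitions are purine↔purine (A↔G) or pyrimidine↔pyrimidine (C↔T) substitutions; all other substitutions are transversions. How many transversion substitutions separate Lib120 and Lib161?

2

The sequences differ at positions 3 (C/T, transition), 11 (A/C, transversion), 12 (C/T, transition), 18 (A/G, transition), 21 (A/C, transversion), 29 (T/C, transition), 31 (C/T, transition), 38 (C/T, transition).
Of the 8 differences, 6 transitions and 2 transversions, so the answer is 2.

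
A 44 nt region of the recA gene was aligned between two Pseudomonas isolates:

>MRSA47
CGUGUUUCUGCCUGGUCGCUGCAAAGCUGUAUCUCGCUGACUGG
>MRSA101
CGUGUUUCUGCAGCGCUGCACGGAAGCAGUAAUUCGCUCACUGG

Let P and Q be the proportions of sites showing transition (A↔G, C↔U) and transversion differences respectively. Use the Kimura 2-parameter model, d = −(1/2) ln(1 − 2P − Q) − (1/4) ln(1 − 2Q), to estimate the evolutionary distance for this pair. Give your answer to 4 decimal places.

0.3757

Mismatches occur at site 12 (C/A, transversion), site 13 (U/G, transversion), site 14 (G/C, transversion), site 16 (U/C, transition), site 17 (C/U, transition), site 20 (U/A, transversion), site 21 (G/C, transversion), site 22 (C/G, transversion), site 23 (A/G, transition), site 28 (U/A, transversion), site 32 (U/A, transversion), site 33 (C/U, transition), site 39 (G/C, transversion).
Of the 13 differences, 4 transitions and 9 transversions over 44 sites: P = 4/44 = 0.090909, Q = 9/44 = 0.204545.
d = −0.5·ln(0.613637) − 0.25·ln(0.590910) = −0.5·(-0.488352) − 0.25·(-0.526092) = 0.3757.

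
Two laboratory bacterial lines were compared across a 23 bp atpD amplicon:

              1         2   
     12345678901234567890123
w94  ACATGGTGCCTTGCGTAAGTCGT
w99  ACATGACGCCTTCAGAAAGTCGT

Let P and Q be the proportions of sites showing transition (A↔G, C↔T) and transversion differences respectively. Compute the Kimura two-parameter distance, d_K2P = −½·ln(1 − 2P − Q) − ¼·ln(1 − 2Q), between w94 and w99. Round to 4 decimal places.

0.2570

The sequences differ at positions 6 (G/A, transition), 7 (T/C, transition), 13 (G/C, transversion), 14 (C/A, transversion), 16 (T/A, transversion).
Of the 5 differences, 2 transitions and 3 transversions over 23 sites: P = 2/23 = 0.086957, Q = 3/23 = 0.130435.
d = −0.5·ln(0.695651) − 0.25·ln(0.739130) = −0.5·(-0.362907) − 0.25·(-0.302281) = 0.2570.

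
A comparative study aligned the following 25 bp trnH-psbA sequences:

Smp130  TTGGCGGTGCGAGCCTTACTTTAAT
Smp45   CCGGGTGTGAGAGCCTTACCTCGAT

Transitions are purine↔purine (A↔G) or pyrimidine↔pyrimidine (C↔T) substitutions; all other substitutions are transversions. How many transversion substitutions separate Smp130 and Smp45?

Differing sites — 1:T/C (Ti); 2:T/C (Ti); 5:C/G (Tv); 6:G/T (Tv); 10:C/A (Tv); 20:T/C (Ti); 22:T/C (Ti); 23:A/G (Ti).
Of the 8 differences, 5 transitions and 3 transversions, so the answer is 3.

3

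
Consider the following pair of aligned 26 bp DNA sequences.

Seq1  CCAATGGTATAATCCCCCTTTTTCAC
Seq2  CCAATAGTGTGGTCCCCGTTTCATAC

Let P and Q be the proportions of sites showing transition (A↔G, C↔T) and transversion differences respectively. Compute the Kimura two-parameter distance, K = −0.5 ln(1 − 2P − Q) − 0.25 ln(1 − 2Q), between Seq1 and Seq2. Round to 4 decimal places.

0.4284

Differing sites — 6:G/A (Ti); 9:A/G (Ti); 11:A/G (Ti); 12:A/G (Ti); 18:C/G (Tv); 22:T/C (Ti); 23:T/A (Tv); 24:C/T (Ti).
Of the 8 differences, 6 transitions and 2 transversions over 26 sites: P = 6/26 = 0.230769, Q = 2/26 = 0.076923.
d = −0.5·ln(0.461539) − 0.25·ln(0.846154) = −0.5·(-0.773189) − 0.25·(-0.167054) = 0.4284.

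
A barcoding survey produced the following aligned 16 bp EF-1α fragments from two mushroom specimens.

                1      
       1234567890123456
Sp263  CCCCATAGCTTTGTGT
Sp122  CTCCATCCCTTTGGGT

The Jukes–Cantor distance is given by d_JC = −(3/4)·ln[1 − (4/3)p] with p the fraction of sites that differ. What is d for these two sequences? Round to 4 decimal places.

Mismatches occur at site 2 (C↔T), site 7 (A↔C), site 8 (G↔C), site 14 (T↔G).
p = 4/16 = 0.250000.
d = −0.75 · ln(1 − (4/3)·0.250000) = −0.75 · ln(0.666667) = −0.75 · (-0.405465) = 0.3041.

0.3041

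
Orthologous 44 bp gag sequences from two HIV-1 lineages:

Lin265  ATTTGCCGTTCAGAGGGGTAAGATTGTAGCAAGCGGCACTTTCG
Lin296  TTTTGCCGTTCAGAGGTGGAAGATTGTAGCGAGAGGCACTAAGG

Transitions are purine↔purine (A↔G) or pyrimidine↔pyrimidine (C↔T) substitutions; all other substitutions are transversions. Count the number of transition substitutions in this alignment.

The sequences differ at positions 1 (A/T, transversion), 17 (G/T, transversion), 19 (T/G, transversion), 31 (A/G, transition), 34 (C/A, transversion), 41 (T/A, transversion), 42 (T/A, transversion), 43 (C/G, transversion).
Of the 8 differences, 1 transition and 7 transversions, so the answer is 1.

1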